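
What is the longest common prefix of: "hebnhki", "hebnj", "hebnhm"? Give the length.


Words: hebnhki, hebnj, hebnhm
  Position 0: all 'h' => match
  Position 1: all 'e' => match
  Position 2: all 'b' => match
  Position 3: all 'n' => match
  Position 4: ('h', 'j', 'h') => mismatch, stop
LCP = "hebn" (length 4)

4


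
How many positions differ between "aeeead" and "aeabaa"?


Comparing "aeeead" and "aeabaa" position by position:
  Position 0: 'a' vs 'a' => same
  Position 1: 'e' vs 'e' => same
  Position 2: 'e' vs 'a' => DIFFER
  Position 3: 'e' vs 'b' => DIFFER
  Position 4: 'a' vs 'a' => same
  Position 5: 'd' vs 'a' => DIFFER
Positions that differ: 3

3


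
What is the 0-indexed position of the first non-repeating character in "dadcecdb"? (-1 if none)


Input: dadcecdb
Character frequencies:
  'a': 1
  'b': 1
  'c': 2
  'd': 3
  'e': 1
Scanning left to right for freq == 1:
  Position 0 ('d'): freq=3, skip
  Position 1 ('a'): unique! => answer = 1

1


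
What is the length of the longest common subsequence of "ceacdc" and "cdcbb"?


LCS of "ceacdc" and "cdcbb"
DP table:
           c    d    c    b    b
      0    0    0    0    0    0
  c   0    1    1    1    1    1
  e   0    1    1    1    1    1
  a   0    1    1    1    1    1
  c   0    1    1    2    2    2
  d   0    1    2    2    2    2
  c   0    1    2    3    3    3
LCS length = dp[6][5] = 3

3


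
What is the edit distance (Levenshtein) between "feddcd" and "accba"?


Computing edit distance: "feddcd" -> "accba"
DP table:
           a    c    c    b    a
      0    1    2    3    4    5
  f   1    1    2    3    4    5
  e   2    2    2    3    4    5
  d   3    3    3    3    4    5
  d   4    4    4    4    4    5
  c   5    5    4    4    5    5
  d   6    6    5    5    5    6
Edit distance = dp[6][5] = 6

6


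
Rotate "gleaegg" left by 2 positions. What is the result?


Input: "gleaegg", rotate left by 2
First 2 characters: "gl"
Remaining characters: "eaegg"
Concatenate remaining + first: "eaegg" + "gl" = "eaegggl"

eaegggl


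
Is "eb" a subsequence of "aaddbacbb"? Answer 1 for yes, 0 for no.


Check if "eb" is a subsequence of "aaddbacbb"
Greedy scan:
  Position 0 ('a'): no match needed
  Position 1 ('a'): no match needed
  Position 2 ('d'): no match needed
  Position 3 ('d'): no match needed
  Position 4 ('b'): no match needed
  Position 5 ('a'): no match needed
  Position 6 ('c'): no match needed
  Position 7 ('b'): no match needed
  Position 8 ('b'): no match needed
Only matched 0/2 characters => not a subsequence

0


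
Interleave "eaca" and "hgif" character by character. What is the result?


Interleaving "eaca" and "hgif":
  Position 0: 'e' from first, 'h' from second => "eh"
  Position 1: 'a' from first, 'g' from second => "ag"
  Position 2: 'c' from first, 'i' from second => "ci"
  Position 3: 'a' from first, 'f' from second => "af"
Result: ehagciaf

ehagciaf


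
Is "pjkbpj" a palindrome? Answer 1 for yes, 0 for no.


Input: pjkbpj
Reversed: jpbkjp
  Compare pos 0 ('p') with pos 5 ('j'): MISMATCH
  Compare pos 1 ('j') with pos 4 ('p'): MISMATCH
  Compare pos 2 ('k') with pos 3 ('b'): MISMATCH
Result: not a palindrome

0


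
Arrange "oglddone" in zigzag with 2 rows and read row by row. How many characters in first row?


Zigzag "oglddone" into 2 rows:
Placing characters:
  'o' => row 0
  'g' => row 1
  'l' => row 0
  'd' => row 1
  'd' => row 0
  'o' => row 1
  'n' => row 0
  'e' => row 1
Rows:
  Row 0: "oldn"
  Row 1: "gdoe"
First row length: 4

4


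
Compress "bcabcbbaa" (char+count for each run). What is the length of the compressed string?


Input: bcabcbbaa
Runs:
  'b' x 1 => "b1"
  'c' x 1 => "c1"
  'a' x 1 => "a1"
  'b' x 1 => "b1"
  'c' x 1 => "c1"
  'b' x 2 => "b2"
  'a' x 2 => "a2"
Compressed: "b1c1a1b1c1b2a2"
Compressed length: 14

14


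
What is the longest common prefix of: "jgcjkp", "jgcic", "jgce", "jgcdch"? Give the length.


Words: jgcjkp, jgcic, jgce, jgcdch
  Position 0: all 'j' => match
  Position 1: all 'g' => match
  Position 2: all 'c' => match
  Position 3: ('j', 'i', 'e', 'd') => mismatch, stop
LCP = "jgc" (length 3)

3


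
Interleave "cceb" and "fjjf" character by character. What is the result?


Interleaving "cceb" and "fjjf":
  Position 0: 'c' from first, 'f' from second => "cf"
  Position 1: 'c' from first, 'j' from second => "cj"
  Position 2: 'e' from first, 'j' from second => "ej"
  Position 3: 'b' from first, 'f' from second => "bf"
Result: cfcjejbf

cfcjejbf


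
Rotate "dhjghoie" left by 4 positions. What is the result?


Input: "dhjghoie", rotate left by 4
First 4 characters: "dhjg"
Remaining characters: "hoie"
Concatenate remaining + first: "hoie" + "dhjg" = "hoiedhjg"

hoiedhjg


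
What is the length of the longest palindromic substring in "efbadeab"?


Input: "efbadeab"
Checking substrings for palindromes:
  No multi-char palindromic substrings found
Longest palindromic substring: "e" with length 1

1


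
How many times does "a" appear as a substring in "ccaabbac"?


Searching for "a" in "ccaabbac"
Scanning each position:
  Position 0: "c" => no
  Position 1: "c" => no
  Position 2: "a" => MATCH
  Position 3: "a" => MATCH
  Position 4: "b" => no
  Position 5: "b" => no
  Position 6: "a" => MATCH
  Position 7: "c" => no
Total occurrences: 3

3


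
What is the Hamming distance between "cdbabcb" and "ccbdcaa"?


Comparing "cdbabcb" and "ccbdcaa" position by position:
  Position 0: 'c' vs 'c' => same
  Position 1: 'd' vs 'c' => differ
  Position 2: 'b' vs 'b' => same
  Position 3: 'a' vs 'd' => differ
  Position 4: 'b' vs 'c' => differ
  Position 5: 'c' vs 'a' => differ
  Position 6: 'b' vs 'a' => differ
Total differences (Hamming distance): 5

5


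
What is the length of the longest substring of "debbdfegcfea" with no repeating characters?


Input: "debbdfegcfea"
Sliding window (track last position of each char):
  Position 0 ('d'): window [0,0] length 1 -- new best
  Position 1 ('e'): window [0,1] length 2 -- new best
  Position 2 ('b'): window [0,2] length 3 -- new best
  Position 3 ('b'): repeat (last at 2), move window start to 3
  Position 3 ('b'): window [3,3] length 1
  Position 4 ('d'): window [3,4] length 2
  Position 5 ('f'): window [3,5] length 3
  Position 6 ('e'): window [3,6] length 4 -- new best
  Position 7 ('g'): window [3,7] length 5 -- new best
  Position 8 ('c'): window [3,8] length 6 -- new best
  Position 9 ('f'): repeat (last at 5), move window start to 6
  Position 9 ('f'): window [6,9] length 4
  Position 10 ('e'): repeat (last at 6), move window start to 7
  Position 10 ('e'): window [7,10] length 4
  Position 11 ('a'): window [7,11] length 5
Longest substring with no repeats: "bdfegc" with length 6

6


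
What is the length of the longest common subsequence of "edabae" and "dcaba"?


LCS of "edabae" and "dcaba"
DP table:
           d    c    a    b    a
      0    0    0    0    0    0
  e   0    0    0    0    0    0
  d   0    1    1    1    1    1
  a   0    1    1    2    2    2
  b   0    1    1    2    3    3
  a   0    1    1    2    3    4
  e   0    1    1    2    3    4
LCS length = dp[6][5] = 4

4


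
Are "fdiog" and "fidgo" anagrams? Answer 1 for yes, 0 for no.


Strings: "fdiog", "fidgo"
Sorted first:  dfgio
Sorted second: dfgio
Sorted forms match => anagrams

1


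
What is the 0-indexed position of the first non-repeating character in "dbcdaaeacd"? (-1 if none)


Input: dbcdaaeacd
Character frequencies:
  'a': 3
  'b': 1
  'c': 2
  'd': 3
  'e': 1
Scanning left to right for freq == 1:
  Position 0 ('d'): freq=3, skip
  Position 1 ('b'): unique! => answer = 1

1


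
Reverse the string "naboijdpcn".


Input: naboijdpcn
Reading characters right to left:
  Position 9: 'n'
  Position 8: 'c'
  Position 7: 'p'
  Position 6: 'd'
  Position 5: 'j'
  Position 4: 'i'
  Position 3: 'o'
  Position 2: 'b'
  Position 1: 'a'
  Position 0: 'n'
Reversed: ncpdjioban

ncpdjioban


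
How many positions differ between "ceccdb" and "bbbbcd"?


Comparing "ceccdb" and "bbbbcd" position by position:
  Position 0: 'c' vs 'b' => DIFFER
  Position 1: 'e' vs 'b' => DIFFER
  Position 2: 'c' vs 'b' => DIFFER
  Position 3: 'c' vs 'b' => DIFFER
  Position 4: 'd' vs 'c' => DIFFER
  Position 5: 'b' vs 'd' => DIFFER
Positions that differ: 6

6


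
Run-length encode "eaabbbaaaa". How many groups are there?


Input: eaabbbaaaa
Scanning for consecutive runs:
  Group 1: 'e' x 1 (positions 0-0)
  Group 2: 'a' x 2 (positions 1-2)
  Group 3: 'b' x 3 (positions 3-5)
  Group 4: 'a' x 4 (positions 6-9)
Total groups: 4

4


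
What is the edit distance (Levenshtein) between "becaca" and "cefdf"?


Computing edit distance: "becaca" -> "cefdf"
DP table:
           c    e    f    d    f
      0    1    2    3    4    5
  b   1    1    2    3    4    5
  e   2    2    1    2    3    4
  c   3    2    2    2    3    4
  a   4    3    3    3    3    4
  c   5    4    4    4    4    4
  a   6    5    5    5    5    5
Edit distance = dp[6][5] = 5

5


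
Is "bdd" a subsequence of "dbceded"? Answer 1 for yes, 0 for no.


Check if "bdd" is a subsequence of "dbceded"
Greedy scan:
  Position 0 ('d'): no match needed
  Position 1 ('b'): matches sub[0] = 'b'
  Position 2 ('c'): no match needed
  Position 3 ('e'): no match needed
  Position 4 ('d'): matches sub[1] = 'd'
  Position 5 ('e'): no match needed
  Position 6 ('d'): matches sub[2] = 'd'
All 3 characters matched => is a subsequence

1


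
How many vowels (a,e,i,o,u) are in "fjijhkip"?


Input: fjijhkip
Checking each character:
  'f' at position 0: consonant
  'j' at position 1: consonant
  'i' at position 2: vowel (running total: 1)
  'j' at position 3: consonant
  'h' at position 4: consonant
  'k' at position 5: consonant
  'i' at position 6: vowel (running total: 2)
  'p' at position 7: consonant
Total vowels: 2

2


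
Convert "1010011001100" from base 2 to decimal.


Input: "1010011001100" in base 2
Positional expansion:
  Digit '1' (value 1) x 2^12 = 4096
  Digit '0' (value 0) x 2^11 = 0
  Digit '1' (value 1) x 2^10 = 1024
  Digit '0' (value 0) x 2^9 = 0
  Digit '0' (value 0) x 2^8 = 0
  Digit '1' (value 1) x 2^7 = 128
  Digit '1' (value 1) x 2^6 = 64
  Digit '0' (value 0) x 2^5 = 0
  Digit '0' (value 0) x 2^4 = 0
  Digit '1' (value 1) x 2^3 = 8
  Digit '1' (value 1) x 2^2 = 4
  Digit '0' (value 0) x 2^1 = 0
  Digit '0' (value 0) x 2^0 = 0
Sum = 5324

5324


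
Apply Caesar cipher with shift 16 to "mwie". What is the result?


Caesar cipher: shift "mwie" by 16
  'm' (pos 12) + 16 = pos 2 = 'c'
  'w' (pos 22) + 16 = pos 12 = 'm'
  'i' (pos 8) + 16 = pos 24 = 'y'
  'e' (pos 4) + 16 = pos 20 = 'u'
Result: cmyu

cmyu


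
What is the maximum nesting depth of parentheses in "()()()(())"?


Input: "()()()(())"
Tracking depth:
  Position 0 '(': depth becomes 1
  Position 1 ')': depth becomes 0
  Position 2 '(': depth becomes 1
  Position 3 ')': depth becomes 0
  Position 4 '(': depth becomes 1
  Position 5 ')': depth becomes 0
  Position 6 '(': depth becomes 1
  Position 7 '(': depth becomes 2
  Position 8 ')': depth becomes 1
  Position 9 ')': depth becomes 0
Maximum depth reached: 2

2


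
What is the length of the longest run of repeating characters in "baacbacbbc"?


Input: "baacbacbbc"
Scanning for longest run:
  Position 1 ('a'): new char, reset run to 1
  Position 2 ('a'): continues run of 'a', length=2
  Position 3 ('c'): new char, reset run to 1
  Position 4 ('b'): new char, reset run to 1
  Position 5 ('a'): new char, reset run to 1
  Position 6 ('c'): new char, reset run to 1
  Position 7 ('b'): new char, reset run to 1
  Position 8 ('b'): continues run of 'b', length=2
  Position 9 ('c'): new char, reset run to 1
Longest run: 'a' with length 2

2


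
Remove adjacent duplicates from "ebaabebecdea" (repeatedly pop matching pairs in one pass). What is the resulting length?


Input: ebaabebecdea
Stack-based adjacent duplicate removal:
  Read 'e': push. Stack: e
  Read 'b': push. Stack: eb
  Read 'a': push. Stack: eba
  Read 'a': matches stack top 'a' => pop. Stack: eb
  Read 'b': matches stack top 'b' => pop. Stack: e
  Read 'e': matches stack top 'e' => pop. Stack: (empty)
  Read 'b': push. Stack: b
  Read 'e': push. Stack: be
  Read 'c': push. Stack: bec
  Read 'd': push. Stack: becd
  Read 'e': push. Stack: becde
  Read 'a': push. Stack: becdea
Final stack: "becdea" (length 6)

6


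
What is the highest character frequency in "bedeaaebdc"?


Input: bedeaaebdc
Character counts:
  'a': 2
  'b': 2
  'c': 1
  'd': 2
  'e': 3
Maximum frequency: 3

3


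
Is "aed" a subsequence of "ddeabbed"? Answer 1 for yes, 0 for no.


Check if "aed" is a subsequence of "ddeabbed"
Greedy scan:
  Position 0 ('d'): no match needed
  Position 1 ('d'): no match needed
  Position 2 ('e'): no match needed
  Position 3 ('a'): matches sub[0] = 'a'
  Position 4 ('b'): no match needed
  Position 5 ('b'): no match needed
  Position 6 ('e'): matches sub[1] = 'e'
  Position 7 ('d'): matches sub[2] = 'd'
All 3 characters matched => is a subsequence

1


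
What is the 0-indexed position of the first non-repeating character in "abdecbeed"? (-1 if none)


Input: abdecbeed
Character frequencies:
  'a': 1
  'b': 2
  'c': 1
  'd': 2
  'e': 3
Scanning left to right for freq == 1:
  Position 0 ('a'): unique! => answer = 0

0


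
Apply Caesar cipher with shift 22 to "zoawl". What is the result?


Caesar cipher: shift "zoawl" by 22
  'z' (pos 25) + 22 = pos 21 = 'v'
  'o' (pos 14) + 22 = pos 10 = 'k'
  'a' (pos 0) + 22 = pos 22 = 'w'
  'w' (pos 22) + 22 = pos 18 = 's'
  'l' (pos 11) + 22 = pos 7 = 'h'
Result: vkwsh

vkwsh


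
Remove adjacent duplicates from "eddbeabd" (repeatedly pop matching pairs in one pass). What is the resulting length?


Input: eddbeabd
Stack-based adjacent duplicate removal:
  Read 'e': push. Stack: e
  Read 'd': push. Stack: ed
  Read 'd': matches stack top 'd' => pop. Stack: e
  Read 'b': push. Stack: eb
  Read 'e': push. Stack: ebe
  Read 'a': push. Stack: ebea
  Read 'b': push. Stack: ebeab
  Read 'd': push. Stack: ebeabd
Final stack: "ebeabd" (length 6)

6


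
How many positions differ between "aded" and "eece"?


Comparing "aded" and "eece" position by position:
  Position 0: 'a' vs 'e' => DIFFER
  Position 1: 'd' vs 'e' => DIFFER
  Position 2: 'e' vs 'c' => DIFFER
  Position 3: 'd' vs 'e' => DIFFER
Positions that differ: 4

4


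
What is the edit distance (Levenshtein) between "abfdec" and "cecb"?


Computing edit distance: "abfdec" -> "cecb"
DP table:
           c    e    c    b
      0    1    2    3    4
  a   1    1    2    3    4
  b   2    2    2    3    3
  f   3    3    3    3    4
  d   4    4    4    4    4
  e   5    5    4    5    5
  c   6    5    5    4    5
Edit distance = dp[6][4] = 5

5


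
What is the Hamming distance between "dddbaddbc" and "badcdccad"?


Comparing "dddbaddbc" and "badcdccad" position by position:
  Position 0: 'd' vs 'b' => differ
  Position 1: 'd' vs 'a' => differ
  Position 2: 'd' vs 'd' => same
  Position 3: 'b' vs 'c' => differ
  Position 4: 'a' vs 'd' => differ
  Position 5: 'd' vs 'c' => differ
  Position 6: 'd' vs 'c' => differ
  Position 7: 'b' vs 'a' => differ
  Position 8: 'c' vs 'd' => differ
Total differences (Hamming distance): 8

8


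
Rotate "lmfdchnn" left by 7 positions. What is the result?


Input: "lmfdchnn", rotate left by 7
First 7 characters: "lmfdchn"
Remaining characters: "n"
Concatenate remaining + first: "n" + "lmfdchn" = "nlmfdchn"

nlmfdchn


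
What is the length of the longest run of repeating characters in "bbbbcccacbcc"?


Input: "bbbbcccacbcc"
Scanning for longest run:
  Position 1 ('b'): continues run of 'b', length=2
  Position 2 ('b'): continues run of 'b', length=3
  Position 3 ('b'): continues run of 'b', length=4
  Position 4 ('c'): new char, reset run to 1
  Position 5 ('c'): continues run of 'c', length=2
  Position 6 ('c'): continues run of 'c', length=3
  Position 7 ('a'): new char, reset run to 1
  Position 8 ('c'): new char, reset run to 1
  Position 9 ('b'): new char, reset run to 1
  Position 10 ('c'): new char, reset run to 1
  Position 11 ('c'): continues run of 'c', length=2
Longest run: 'b' with length 4

4


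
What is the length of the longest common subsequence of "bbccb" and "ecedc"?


LCS of "bbccb" and "ecedc"
DP table:
           e    c    e    d    c
      0    0    0    0    0    0
  b   0    0    0    0    0    0
  b   0    0    0    0    0    0
  c   0    0    1    1    1    1
  c   0    0    1    1    1    2
  b   0    0    1    1    1    2
LCS length = dp[5][5] = 2

2


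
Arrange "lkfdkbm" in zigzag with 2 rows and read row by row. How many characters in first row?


Zigzag "lkfdkbm" into 2 rows:
Placing characters:
  'l' => row 0
  'k' => row 1
  'f' => row 0
  'd' => row 1
  'k' => row 0
  'b' => row 1
  'm' => row 0
Rows:
  Row 0: "lfkm"
  Row 1: "kdb"
First row length: 4

4


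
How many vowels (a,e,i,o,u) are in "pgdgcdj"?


Input: pgdgcdj
Checking each character:
  'p' at position 0: consonant
  'g' at position 1: consonant
  'd' at position 2: consonant
  'g' at position 3: consonant
  'c' at position 4: consonant
  'd' at position 5: consonant
  'j' at position 6: consonant
Total vowels: 0

0


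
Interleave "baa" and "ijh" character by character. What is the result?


Interleaving "baa" and "ijh":
  Position 0: 'b' from first, 'i' from second => "bi"
  Position 1: 'a' from first, 'j' from second => "aj"
  Position 2: 'a' from first, 'h' from second => "ah"
Result: biajah

biajah


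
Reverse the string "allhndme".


Input: allhndme
Reading characters right to left:
  Position 7: 'e'
  Position 6: 'm'
  Position 5: 'd'
  Position 4: 'n'
  Position 3: 'h'
  Position 2: 'l'
  Position 1: 'l'
  Position 0: 'a'
Reversed: emdnhlla

emdnhlla


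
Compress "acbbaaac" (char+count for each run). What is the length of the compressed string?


Input: acbbaaac
Runs:
  'a' x 1 => "a1"
  'c' x 1 => "c1"
  'b' x 2 => "b2"
  'a' x 3 => "a3"
  'c' x 1 => "c1"
Compressed: "a1c1b2a3c1"
Compressed length: 10

10


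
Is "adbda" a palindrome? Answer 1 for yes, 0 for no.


Input: adbda
Reversed: adbda
  Compare pos 0 ('a') with pos 4 ('a'): match
  Compare pos 1 ('d') with pos 3 ('d'): match
Result: palindrome

1


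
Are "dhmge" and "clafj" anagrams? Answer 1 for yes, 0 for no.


Strings: "dhmge", "clafj"
Sorted first:  deghm
Sorted second: acfjl
Differ at position 0: 'd' vs 'a' => not anagrams

0


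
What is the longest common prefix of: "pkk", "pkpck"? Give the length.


Words: pkk, pkpck
  Position 0: all 'p' => match
  Position 1: all 'k' => match
  Position 2: ('k', 'p') => mismatch, stop
LCP = "pk" (length 2)

2


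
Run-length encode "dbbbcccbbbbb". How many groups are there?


Input: dbbbcccbbbbb
Scanning for consecutive runs:
  Group 1: 'd' x 1 (positions 0-0)
  Group 2: 'b' x 3 (positions 1-3)
  Group 3: 'c' x 3 (positions 4-6)
  Group 4: 'b' x 5 (positions 7-11)
Total groups: 4

4


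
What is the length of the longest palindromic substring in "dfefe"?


Input: "dfefe"
Checking substrings for palindromes:
  [1:4] "fef" (len 3) => palindrome
  [2:5] "efe" (len 3) => palindrome
Longest palindromic substring: "fef" with length 3

3


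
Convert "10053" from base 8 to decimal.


Input: "10053" in base 8
Positional expansion:
  Digit '1' (value 1) x 8^4 = 4096
  Digit '0' (value 0) x 8^3 = 0
  Digit '0' (value 0) x 8^2 = 0
  Digit '5' (value 5) x 8^1 = 40
  Digit '3' (value 3) x 8^0 = 3
Sum = 4139

4139


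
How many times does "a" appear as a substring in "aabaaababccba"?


Searching for "a" in "aabaaababccba"
Scanning each position:
  Position 0: "a" => MATCH
  Position 1: "a" => MATCH
  Position 2: "b" => no
  Position 3: "a" => MATCH
  Position 4: "a" => MATCH
  Position 5: "a" => MATCH
  Position 6: "b" => no
  Position 7: "a" => MATCH
  Position 8: "b" => no
  Position 9: "c" => no
  Position 10: "c" => no
  Position 11: "b" => no
  Position 12: "a" => MATCH
Total occurrences: 7

7


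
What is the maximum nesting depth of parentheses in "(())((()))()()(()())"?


Input: "(())((()))()()(()())"
Tracking depth:
  Position 0 '(': depth becomes 1
  Position 1 '(': depth becomes 2
  Position 2 ')': depth becomes 1
  Position 3 ')': depth becomes 0
  Position 4 '(': depth becomes 1
  Position 5 '(': depth becomes 2
  Position 6 '(': depth becomes 3
  Position 7 ')': depth becomes 2
  Position 8 ')': depth becomes 1
  Position 9 ')': depth becomes 0
  Position 10 '(': depth becomes 1
  Position 11 ')': depth becomes 0
  Position 12 '(': depth becomes 1
  Position 13 ')': depth becomes 0
  Position 14 '(': depth becomes 1
  Position 15 '(': depth becomes 2
  Position 16 ')': depth becomes 1
  Position 17 '(': depth becomes 2
  Position 18 ')': depth becomes 1
  Position 19 ')': depth becomes 0
Maximum depth reached: 3

3


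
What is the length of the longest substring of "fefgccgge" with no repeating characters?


Input: "fefgccgge"
Sliding window (track last position of each char):
  Position 0 ('f'): window [0,0] length 1 -- new best
  Position 1 ('e'): window [0,1] length 2 -- new best
  Position 2 ('f'): repeat (last at 0), move window start to 1
  Position 2 ('f'): window [1,2] length 2
  Position 3 ('g'): window [1,3] length 3 -- new best
  Position 4 ('c'): window [1,4] length 4 -- new best
  Position 5 ('c'): repeat (last at 4), move window start to 5
  Position 5 ('c'): window [5,5] length 1
  Position 6 ('g'): window [5,6] length 2
  Position 7 ('g'): repeat (last at 6), move window start to 7
  Position 7 ('g'): window [7,7] length 1
  Position 8 ('e'): window [7,8] length 2
Longest substring with no repeats: "efgc" with length 4

4


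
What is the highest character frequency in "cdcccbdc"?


Input: cdcccbdc
Character counts:
  'b': 1
  'c': 5
  'd': 2
Maximum frequency: 5

5


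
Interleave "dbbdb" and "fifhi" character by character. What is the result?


Interleaving "dbbdb" and "fifhi":
  Position 0: 'd' from first, 'f' from second => "df"
  Position 1: 'b' from first, 'i' from second => "bi"
  Position 2: 'b' from first, 'f' from second => "bf"
  Position 3: 'd' from first, 'h' from second => "dh"
  Position 4: 'b' from first, 'i' from second => "bi"
Result: dfbibfdhbi

dfbibfdhbi


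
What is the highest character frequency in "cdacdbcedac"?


Input: cdacdbcedac
Character counts:
  'a': 2
  'b': 1
  'c': 4
  'd': 3
  'e': 1
Maximum frequency: 4

4


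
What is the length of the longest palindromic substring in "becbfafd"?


Input: "becbfafd"
Checking substrings for palindromes:
  [4:7] "faf" (len 3) => palindrome
Longest palindromic substring: "faf" with length 3

3


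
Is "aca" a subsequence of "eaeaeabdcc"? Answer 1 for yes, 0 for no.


Check if "aca" is a subsequence of "eaeaeabdcc"
Greedy scan:
  Position 0 ('e'): no match needed
  Position 1 ('a'): matches sub[0] = 'a'
  Position 2 ('e'): no match needed
  Position 3 ('a'): no match needed
  Position 4 ('e'): no match needed
  Position 5 ('a'): no match needed
  Position 6 ('b'): no match needed
  Position 7 ('d'): no match needed
  Position 8 ('c'): matches sub[1] = 'c'
  Position 9 ('c'): no match needed
Only matched 2/3 characters => not a subsequence

0


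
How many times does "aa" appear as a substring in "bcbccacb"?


Searching for "aa" in "bcbccacb"
Scanning each position:
  Position 0: "bc" => no
  Position 1: "cb" => no
  Position 2: "bc" => no
  Position 3: "cc" => no
  Position 4: "ca" => no
  Position 5: "ac" => no
  Position 6: "cb" => no
Total occurrences: 0

0


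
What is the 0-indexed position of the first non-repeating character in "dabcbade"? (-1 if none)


Input: dabcbade
Character frequencies:
  'a': 2
  'b': 2
  'c': 1
  'd': 2
  'e': 1
Scanning left to right for freq == 1:
  Position 0 ('d'): freq=2, skip
  Position 1 ('a'): freq=2, skip
  Position 2 ('b'): freq=2, skip
  Position 3 ('c'): unique! => answer = 3

3


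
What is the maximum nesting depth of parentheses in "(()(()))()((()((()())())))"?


Input: "(()(()))()((()((()())())))"
Tracking depth:
  Position 0 '(': depth becomes 1
  Position 1 '(': depth becomes 2
  Position 2 ')': depth becomes 1
  Position 3 '(': depth becomes 2
  Position 4 '(': depth becomes 3
  Position 5 ')': depth becomes 2
  Position 6 ')': depth becomes 1
  Position 7 ')': depth becomes 0
  Position 8 '(': depth becomes 1
  Position 9 ')': depth becomes 0
  Position 10 '(': depth becomes 1
  Position 11 '(': depth becomes 2
  Position 12 '(': depth becomes 3
  Position 13 ')': depth becomes 2
  Position 14 '(': depth becomes 3
  Position 15 '(': depth becomes 4
  Position 16 '(': depth becomes 5
  Position 17 ')': depth becomes 4
  Position 18 '(': depth becomes 5
  Position 19 ')': depth becomes 4
  Position 20 ')': depth becomes 3
  Position 21 '(': depth becomes 4
  Position 22 ')': depth becomes 3
  Position 23 ')': depth becomes 2
  Position 24 ')': depth becomes 1
  Position 25 ')': depth becomes 0
Maximum depth reached: 5

5


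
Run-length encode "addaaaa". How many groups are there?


Input: addaaaa
Scanning for consecutive runs:
  Group 1: 'a' x 1 (positions 0-0)
  Group 2: 'd' x 2 (positions 1-2)
  Group 3: 'a' x 4 (positions 3-6)
Total groups: 3

3


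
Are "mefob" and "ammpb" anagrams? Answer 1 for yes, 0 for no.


Strings: "mefob", "ammpb"
Sorted first:  befmo
Sorted second: abmmp
Differ at position 0: 'b' vs 'a' => not anagrams

0


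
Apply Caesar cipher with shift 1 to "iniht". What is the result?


Caesar cipher: shift "iniht" by 1
  'i' (pos 8) + 1 = pos 9 = 'j'
  'n' (pos 13) + 1 = pos 14 = 'o'
  'i' (pos 8) + 1 = pos 9 = 'j'
  'h' (pos 7) + 1 = pos 8 = 'i'
  't' (pos 19) + 1 = pos 20 = 'u'
Result: jojiu

jojiu


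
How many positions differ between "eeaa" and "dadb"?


Comparing "eeaa" and "dadb" position by position:
  Position 0: 'e' vs 'd' => DIFFER
  Position 1: 'e' vs 'a' => DIFFER
  Position 2: 'a' vs 'd' => DIFFER
  Position 3: 'a' vs 'b' => DIFFER
Positions that differ: 4

4


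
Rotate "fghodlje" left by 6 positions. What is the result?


Input: "fghodlje", rotate left by 6
First 6 characters: "fghodl"
Remaining characters: "je"
Concatenate remaining + first: "je" + "fghodl" = "jefghodl"

jefghodl


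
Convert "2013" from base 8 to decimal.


Input: "2013" in base 8
Positional expansion:
  Digit '2' (value 2) x 8^3 = 1024
  Digit '0' (value 0) x 8^2 = 0
  Digit '1' (value 1) x 8^1 = 8
  Digit '3' (value 3) x 8^0 = 3
Sum = 1035

1035


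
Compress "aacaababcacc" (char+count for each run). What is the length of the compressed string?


Input: aacaababcacc
Runs:
  'a' x 2 => "a2"
  'c' x 1 => "c1"
  'a' x 2 => "a2"
  'b' x 1 => "b1"
  'a' x 1 => "a1"
  'b' x 1 => "b1"
  'c' x 1 => "c1"
  'a' x 1 => "a1"
  'c' x 2 => "c2"
Compressed: "a2c1a2b1a1b1c1a1c2"
Compressed length: 18

18


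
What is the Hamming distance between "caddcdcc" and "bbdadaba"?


Comparing "caddcdcc" and "bbdadaba" position by position:
  Position 0: 'c' vs 'b' => differ
  Position 1: 'a' vs 'b' => differ
  Position 2: 'd' vs 'd' => same
  Position 3: 'd' vs 'a' => differ
  Position 4: 'c' vs 'd' => differ
  Position 5: 'd' vs 'a' => differ
  Position 6: 'c' vs 'b' => differ
  Position 7: 'c' vs 'a' => differ
Total differences (Hamming distance): 7

7


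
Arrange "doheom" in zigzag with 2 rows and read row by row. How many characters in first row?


Zigzag "doheom" into 2 rows:
Placing characters:
  'd' => row 0
  'o' => row 1
  'h' => row 0
  'e' => row 1
  'o' => row 0
  'm' => row 1
Rows:
  Row 0: "dho"
  Row 1: "oem"
First row length: 3

3


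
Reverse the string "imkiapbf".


Input: imkiapbf
Reading characters right to left:
  Position 7: 'f'
  Position 6: 'b'
  Position 5: 'p'
  Position 4: 'a'
  Position 3: 'i'
  Position 2: 'k'
  Position 1: 'm'
  Position 0: 'i'
Reversed: fbpaikmi

fbpaikmi


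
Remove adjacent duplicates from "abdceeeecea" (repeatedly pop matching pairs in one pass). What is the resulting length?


Input: abdceeeecea
Stack-based adjacent duplicate removal:
  Read 'a': push. Stack: a
  Read 'b': push. Stack: ab
  Read 'd': push. Stack: abd
  Read 'c': push. Stack: abdc
  Read 'e': push. Stack: abdce
  Read 'e': matches stack top 'e' => pop. Stack: abdc
  Read 'e': push. Stack: abdce
  Read 'e': matches stack top 'e' => pop. Stack: abdc
  Read 'c': matches stack top 'c' => pop. Stack: abd
  Read 'e': push. Stack: abde
  Read 'a': push. Stack: abdea
Final stack: "abdea" (length 5)

5


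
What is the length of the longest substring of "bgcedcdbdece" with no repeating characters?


Input: "bgcedcdbdece"
Sliding window (track last position of each char):
  Position 0 ('b'): window [0,0] length 1 -- new best
  Position 1 ('g'): window [0,1] length 2 -- new best
  Position 2 ('c'): window [0,2] length 3 -- new best
  Position 3 ('e'): window [0,3] length 4 -- new best
  Position 4 ('d'): window [0,4] length 5 -- new best
  Position 5 ('c'): repeat (last at 2), move window start to 3
  Position 5 ('c'): window [3,5] length 3
  Position 6 ('d'): repeat (last at 4), move window start to 5
  Position 6 ('d'): window [5,6] length 2
  Position 7 ('b'): window [5,7] length 3
  Position 8 ('d'): repeat (last at 6), move window start to 7
  Position 8 ('d'): window [7,8] length 2
  Position 9 ('e'): window [7,9] length 3
  Position 10 ('c'): window [7,10] length 4
  Position 11 ('e'): repeat (last at 9), move window start to 10
  Position 11 ('e'): window [10,11] length 2
Longest substring with no repeats: "bgced" with length 5

5


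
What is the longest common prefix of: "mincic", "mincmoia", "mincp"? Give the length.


Words: mincic, mincmoia, mincp
  Position 0: all 'm' => match
  Position 1: all 'i' => match
  Position 2: all 'n' => match
  Position 3: all 'c' => match
  Position 4: ('i', 'm', 'p') => mismatch, stop
LCP = "minc" (length 4)

4


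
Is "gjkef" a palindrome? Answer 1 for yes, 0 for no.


Input: gjkef
Reversed: fekjg
  Compare pos 0 ('g') with pos 4 ('f'): MISMATCH
  Compare pos 1 ('j') with pos 3 ('e'): MISMATCH
Result: not a palindrome

0


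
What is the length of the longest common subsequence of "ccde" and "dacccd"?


LCS of "ccde" and "dacccd"
DP table:
           d    a    c    c    c    d
      0    0    0    0    0    0    0
  c   0    0    0    1    1    1    1
  c   0    0    0    1    2    2    2
  d   0    1    1    1    2    2    3
  e   0    1    1    1    2    2    3
LCS length = dp[4][6] = 3

3


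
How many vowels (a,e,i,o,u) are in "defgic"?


Input: defgic
Checking each character:
  'd' at position 0: consonant
  'e' at position 1: vowel (running total: 1)
  'f' at position 2: consonant
  'g' at position 3: consonant
  'i' at position 4: vowel (running total: 2)
  'c' at position 5: consonant
Total vowels: 2

2


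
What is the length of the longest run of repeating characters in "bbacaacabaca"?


Input: "bbacaacabaca"
Scanning for longest run:
  Position 1 ('b'): continues run of 'b', length=2
  Position 2 ('a'): new char, reset run to 1
  Position 3 ('c'): new char, reset run to 1
  Position 4 ('a'): new char, reset run to 1
  Position 5 ('a'): continues run of 'a', length=2
  Position 6 ('c'): new char, reset run to 1
  Position 7 ('a'): new char, reset run to 1
  Position 8 ('b'): new char, reset run to 1
  Position 9 ('a'): new char, reset run to 1
  Position 10 ('c'): new char, reset run to 1
  Position 11 ('a'): new char, reset run to 1
Longest run: 'b' with length 2

2


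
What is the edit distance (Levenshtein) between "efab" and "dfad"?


Computing edit distance: "efab" -> "dfad"
DP table:
           d    f    a    d
      0    1    2    3    4
  e   1    1    2    3    4
  f   2    2    1    2    3
  a   3    3    2    1    2
  b   4    4    3    2    2
Edit distance = dp[4][4] = 2

2


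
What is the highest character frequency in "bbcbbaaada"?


Input: bbcbbaaada
Character counts:
  'a': 4
  'b': 4
  'c': 1
  'd': 1
Maximum frequency: 4

4


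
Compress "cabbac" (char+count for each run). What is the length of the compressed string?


Input: cabbac
Runs:
  'c' x 1 => "c1"
  'a' x 1 => "a1"
  'b' x 2 => "b2"
  'a' x 1 => "a1"
  'c' x 1 => "c1"
Compressed: "c1a1b2a1c1"
Compressed length: 10

10


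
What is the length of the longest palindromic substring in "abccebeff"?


Input: "abccebeff"
Checking substrings for palindromes:
  [4:7] "ebe" (len 3) => palindrome
  [2:4] "cc" (len 2) => palindrome
  [7:9] "ff" (len 2) => palindrome
Longest palindromic substring: "ebe" with length 3

3


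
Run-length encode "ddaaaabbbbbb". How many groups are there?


Input: ddaaaabbbbbb
Scanning for consecutive runs:
  Group 1: 'd' x 2 (positions 0-1)
  Group 2: 'a' x 4 (positions 2-5)
  Group 3: 'b' x 6 (positions 6-11)
Total groups: 3

3


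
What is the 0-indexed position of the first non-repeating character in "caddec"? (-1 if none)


Input: caddec
Character frequencies:
  'a': 1
  'c': 2
  'd': 2
  'e': 1
Scanning left to right for freq == 1:
  Position 0 ('c'): freq=2, skip
  Position 1 ('a'): unique! => answer = 1

1


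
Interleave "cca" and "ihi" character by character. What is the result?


Interleaving "cca" and "ihi":
  Position 0: 'c' from first, 'i' from second => "ci"
  Position 1: 'c' from first, 'h' from second => "ch"
  Position 2: 'a' from first, 'i' from second => "ai"
Result: cichai

cichai


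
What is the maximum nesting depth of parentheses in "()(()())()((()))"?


Input: "()(()())()((()))"
Tracking depth:
  Position 0 '(': depth becomes 1
  Position 1 ')': depth becomes 0
  Position 2 '(': depth becomes 1
  Position 3 '(': depth becomes 2
  Position 4 ')': depth becomes 1
  Position 5 '(': depth becomes 2
  Position 6 ')': depth becomes 1
  Position 7 ')': depth becomes 0
  Position 8 '(': depth becomes 1
  Position 9 ')': depth becomes 0
  Position 10 '(': depth becomes 1
  Position 11 '(': depth becomes 2
  Position 12 '(': depth becomes 3
  Position 13 ')': depth becomes 2
  Position 14 ')': depth becomes 1
  Position 15 ')': depth becomes 0
Maximum depth reached: 3

3


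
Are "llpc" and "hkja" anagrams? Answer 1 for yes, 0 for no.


Strings: "llpc", "hkja"
Sorted first:  cllp
Sorted second: ahjk
Differ at position 0: 'c' vs 'a' => not anagrams

0


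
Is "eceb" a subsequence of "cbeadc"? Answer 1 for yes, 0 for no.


Check if "eceb" is a subsequence of "cbeadc"
Greedy scan:
  Position 0 ('c'): no match needed
  Position 1 ('b'): no match needed
  Position 2 ('e'): matches sub[0] = 'e'
  Position 3 ('a'): no match needed
  Position 4 ('d'): no match needed
  Position 5 ('c'): matches sub[1] = 'c'
Only matched 2/4 characters => not a subsequence

0


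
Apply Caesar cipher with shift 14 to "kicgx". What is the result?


Caesar cipher: shift "kicgx" by 14
  'k' (pos 10) + 14 = pos 24 = 'y'
  'i' (pos 8) + 14 = pos 22 = 'w'
  'c' (pos 2) + 14 = pos 16 = 'q'
  'g' (pos 6) + 14 = pos 20 = 'u'
  'x' (pos 23) + 14 = pos 11 = 'l'
Result: ywqul

ywqul


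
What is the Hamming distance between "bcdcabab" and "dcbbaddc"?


Comparing "bcdcabab" and "dcbbaddc" position by position:
  Position 0: 'b' vs 'd' => differ
  Position 1: 'c' vs 'c' => same
  Position 2: 'd' vs 'b' => differ
  Position 3: 'c' vs 'b' => differ
  Position 4: 'a' vs 'a' => same
  Position 5: 'b' vs 'd' => differ
  Position 6: 'a' vs 'd' => differ
  Position 7: 'b' vs 'c' => differ
Total differences (Hamming distance): 6

6


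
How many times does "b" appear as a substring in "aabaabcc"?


Searching for "b" in "aabaabcc"
Scanning each position:
  Position 0: "a" => no
  Position 1: "a" => no
  Position 2: "b" => MATCH
  Position 3: "a" => no
  Position 4: "a" => no
  Position 5: "b" => MATCH
  Position 6: "c" => no
  Position 7: "c" => no
Total occurrences: 2

2


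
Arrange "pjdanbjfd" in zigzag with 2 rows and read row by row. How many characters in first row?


Zigzag "pjdanbjfd" into 2 rows:
Placing characters:
  'p' => row 0
  'j' => row 1
  'd' => row 0
  'a' => row 1
  'n' => row 0
  'b' => row 1
  'j' => row 0
  'f' => row 1
  'd' => row 0
Rows:
  Row 0: "pdnjd"
  Row 1: "jabf"
First row length: 5

5


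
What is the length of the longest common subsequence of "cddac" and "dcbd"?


LCS of "cddac" and "dcbd"
DP table:
           d    c    b    d
      0    0    0    0    0
  c   0    0    1    1    1
  d   0    1    1    1    2
  d   0    1    1    1    2
  a   0    1    1    1    2
  c   0    1    2    2    2
LCS length = dp[5][4] = 2

2


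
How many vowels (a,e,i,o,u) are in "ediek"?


Input: ediek
Checking each character:
  'e' at position 0: vowel (running total: 1)
  'd' at position 1: consonant
  'i' at position 2: vowel (running total: 2)
  'e' at position 3: vowel (running total: 3)
  'k' at position 4: consonant
Total vowels: 3

3


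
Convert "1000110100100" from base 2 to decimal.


Input: "1000110100100" in base 2
Positional expansion:
  Digit '1' (value 1) x 2^12 = 4096
  Digit '0' (value 0) x 2^11 = 0
  Digit '0' (value 0) x 2^10 = 0
  Digit '0' (value 0) x 2^9 = 0
  Digit '1' (value 1) x 2^8 = 256
  Digit '1' (value 1) x 2^7 = 128
  Digit '0' (value 0) x 2^6 = 0
  Digit '1' (value 1) x 2^5 = 32
  Digit '0' (value 0) x 2^4 = 0
  Digit '0' (value 0) x 2^3 = 0
  Digit '1' (value 1) x 2^2 = 4
  Digit '0' (value 0) x 2^1 = 0
  Digit '0' (value 0) x 2^0 = 0
Sum = 4516

4516


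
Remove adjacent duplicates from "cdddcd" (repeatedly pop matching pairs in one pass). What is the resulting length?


Input: cdddcd
Stack-based adjacent duplicate removal:
  Read 'c': push. Stack: c
  Read 'd': push. Stack: cd
  Read 'd': matches stack top 'd' => pop. Stack: c
  Read 'd': push. Stack: cd
  Read 'c': push. Stack: cdc
  Read 'd': push. Stack: cdcd
Final stack: "cdcd" (length 4)

4


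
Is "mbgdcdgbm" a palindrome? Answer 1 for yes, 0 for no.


Input: mbgdcdgbm
Reversed: mbgdcdgbm
  Compare pos 0 ('m') with pos 8 ('m'): match
  Compare pos 1 ('b') with pos 7 ('b'): match
  Compare pos 2 ('g') with pos 6 ('g'): match
  Compare pos 3 ('d') with pos 5 ('d'): match
Result: palindrome

1


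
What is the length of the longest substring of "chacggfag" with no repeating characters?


Input: "chacggfag"
Sliding window (track last position of each char):
  Position 0 ('c'): window [0,0] length 1 -- new best
  Position 1 ('h'): window [0,1] length 2 -- new best
  Position 2 ('a'): window [0,2] length 3 -- new best
  Position 3 ('c'): repeat (last at 0), move window start to 1
  Position 3 ('c'): window [1,3] length 3
  Position 4 ('g'): window [1,4] length 4 -- new best
  Position 5 ('g'): repeat (last at 4), move window start to 5
  Position 5 ('g'): window [5,5] length 1
  Position 6 ('f'): window [5,6] length 2
  Position 7 ('a'): window [5,7] length 3
  Position 8 ('g'): repeat (last at 5), move window start to 6
  Position 8 ('g'): window [6,8] length 3
Longest substring with no repeats: "hacg" with length 4

4


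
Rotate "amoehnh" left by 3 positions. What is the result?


Input: "amoehnh", rotate left by 3
First 3 characters: "amo"
Remaining characters: "ehnh"
Concatenate remaining + first: "ehnh" + "amo" = "ehnhamo"

ehnhamo


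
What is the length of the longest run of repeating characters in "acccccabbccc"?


Input: "acccccabbccc"
Scanning for longest run:
  Position 1 ('c'): new char, reset run to 1
  Position 2 ('c'): continues run of 'c', length=2
  Position 3 ('c'): continues run of 'c', length=3
  Position 4 ('c'): continues run of 'c', length=4
  Position 5 ('c'): continues run of 'c', length=5
  Position 6 ('a'): new char, reset run to 1
  Position 7 ('b'): new char, reset run to 1
  Position 8 ('b'): continues run of 'b', length=2
  Position 9 ('c'): new char, reset run to 1
  Position 10 ('c'): continues run of 'c', length=2
  Position 11 ('c'): continues run of 'c', length=3
Longest run: 'c' with length 5

5


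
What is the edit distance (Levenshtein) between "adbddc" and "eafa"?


Computing edit distance: "adbddc" -> "eafa"
DP table:
           e    a    f    a
      0    1    2    3    4
  a   1    1    1    2    3
  d   2    2    2    2    3
  b   3    3    3    3    3
  d   4    4    4    4    4
  d   5    5    5    5    5
  c   6    6    6    6    6
Edit distance = dp[6][4] = 6

6
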